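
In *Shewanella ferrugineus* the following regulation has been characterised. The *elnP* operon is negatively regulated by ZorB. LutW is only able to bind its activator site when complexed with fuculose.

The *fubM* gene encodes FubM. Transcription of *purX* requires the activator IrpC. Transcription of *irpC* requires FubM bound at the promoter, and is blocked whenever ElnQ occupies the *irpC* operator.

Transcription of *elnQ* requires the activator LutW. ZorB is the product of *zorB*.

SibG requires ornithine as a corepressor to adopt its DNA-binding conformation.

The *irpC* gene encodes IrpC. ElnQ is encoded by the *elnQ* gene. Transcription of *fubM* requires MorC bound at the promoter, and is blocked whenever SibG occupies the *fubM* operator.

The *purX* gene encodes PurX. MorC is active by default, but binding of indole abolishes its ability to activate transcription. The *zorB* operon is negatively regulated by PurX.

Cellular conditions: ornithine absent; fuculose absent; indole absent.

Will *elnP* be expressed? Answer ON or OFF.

Indole is absent, so MorC is active.
Ornithine is absent, so SibG is inactive.
No repressor is bound and MorC is active, so *fubM* is transcribed.
So FubM is produced and active.
Fuculose is absent, so LutW is inactive.
Required activator LutW is absent, so *elnQ* is not transcribed.
So ElnQ is not produced.
No repressor is bound and FubM is active, so *irpC* is transcribed.
So IrpC is produced and active.
No repressor is bound and IrpC is active, so *purX* is transcribed.
So PurX is produced and active.
With repressor PurX bound, *zorB* is not transcribed.
So ZorB is not produced.
With no repressor bound, *elnP* is transcribed.

ON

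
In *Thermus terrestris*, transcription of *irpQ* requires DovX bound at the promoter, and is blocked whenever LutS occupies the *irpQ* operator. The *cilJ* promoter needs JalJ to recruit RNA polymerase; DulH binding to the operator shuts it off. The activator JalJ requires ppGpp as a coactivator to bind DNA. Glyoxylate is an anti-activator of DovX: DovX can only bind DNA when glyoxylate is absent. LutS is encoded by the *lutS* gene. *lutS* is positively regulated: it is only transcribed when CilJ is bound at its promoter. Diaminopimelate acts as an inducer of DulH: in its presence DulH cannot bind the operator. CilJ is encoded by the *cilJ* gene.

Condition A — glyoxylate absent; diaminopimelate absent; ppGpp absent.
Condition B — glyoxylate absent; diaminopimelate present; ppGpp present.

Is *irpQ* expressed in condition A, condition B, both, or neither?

A only

Condition A:
Glyoxylate is absent, so DovX is active.
Diaminopimelate is absent, so DulH is active.
ppGpp is absent, so JalJ is inactive.
With repressor DulH bound, *cilJ* is not transcribed.
So CilJ is not produced.
Required activator CilJ is absent, so *lutS* is not transcribed.
So LutS is not produced.
No repressor is bound and DovX is active, so *irpQ* is transcribed.
→ *irpQ* is ON in A.
Condition B:
Glyoxylate is absent, so DovX is active.
Diaminopimelate is present, so DulH is inactive.
ppGpp is present, so JalJ is active.
No repressor is bound and JalJ is active, so *cilJ* is transcribed.
So CilJ is produced and active.
No repressor is bound and CilJ is active, so *lutS* is transcribed.
So LutS is produced and active.
With repressor LutS bound, *irpQ* is not transcribed.
→ *irpQ* is OFF in B.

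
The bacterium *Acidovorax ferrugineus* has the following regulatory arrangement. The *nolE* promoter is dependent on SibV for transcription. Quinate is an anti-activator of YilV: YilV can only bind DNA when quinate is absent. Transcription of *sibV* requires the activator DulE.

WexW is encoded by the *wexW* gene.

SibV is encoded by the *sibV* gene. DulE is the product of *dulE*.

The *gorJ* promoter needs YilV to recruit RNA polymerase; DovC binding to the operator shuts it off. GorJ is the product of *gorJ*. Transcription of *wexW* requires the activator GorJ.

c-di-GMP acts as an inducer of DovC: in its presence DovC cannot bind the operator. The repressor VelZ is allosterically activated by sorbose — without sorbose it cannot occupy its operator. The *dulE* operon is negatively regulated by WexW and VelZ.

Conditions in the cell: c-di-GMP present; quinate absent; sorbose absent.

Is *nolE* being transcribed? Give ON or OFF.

Quinate is absent, so YilV is active.
c-di-GMP is present, so DovC is inactive.
No repressor is bound and YilV is active, so *gorJ* is transcribed.
So GorJ is produced and active.
No repressor is bound and GorJ is active, so *wexW* is transcribed.
So WexW is produced and active.
Sorbose is absent, so VelZ is inactive.
With repressor WexW bound, *dulE* is not transcribed.
So DulE is not produced.
Required activator DulE is absent, so *sibV* is not transcribed.
So SibV is not produced.
Required activator SibV is absent, so *nolE* is not transcribed.

OFF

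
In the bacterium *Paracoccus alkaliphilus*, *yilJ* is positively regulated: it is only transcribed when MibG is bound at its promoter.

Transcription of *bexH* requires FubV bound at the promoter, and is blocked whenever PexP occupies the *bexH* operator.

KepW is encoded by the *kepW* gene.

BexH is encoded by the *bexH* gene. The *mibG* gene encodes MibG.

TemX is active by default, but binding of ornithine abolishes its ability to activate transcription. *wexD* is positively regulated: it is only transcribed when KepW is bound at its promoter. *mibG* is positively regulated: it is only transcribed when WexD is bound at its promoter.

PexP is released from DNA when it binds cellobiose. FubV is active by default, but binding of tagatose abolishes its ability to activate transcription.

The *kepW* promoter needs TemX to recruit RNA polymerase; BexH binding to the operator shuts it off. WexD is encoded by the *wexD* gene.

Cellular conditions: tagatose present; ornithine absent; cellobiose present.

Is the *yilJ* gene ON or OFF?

ON

Cellobiose is present, so PexP is inactive.
Tagatose is present, so FubV is inactive.
Required activator FubV is absent, so *bexH* is not transcribed.
So BexH is not produced.
Ornithine is absent, so TemX is active.
No repressor is bound and TemX is active, so *kepW* is transcribed.
So KepW is produced and active.
No repressor is bound and KepW is active, so *wexD* is transcribed.
So WexD is produced and active.
No repressor is bound and WexD is active, so *mibG* is transcribed.
So MibG is produced and active.
No repressor is bound and MibG is active, so *yilJ* is transcribed.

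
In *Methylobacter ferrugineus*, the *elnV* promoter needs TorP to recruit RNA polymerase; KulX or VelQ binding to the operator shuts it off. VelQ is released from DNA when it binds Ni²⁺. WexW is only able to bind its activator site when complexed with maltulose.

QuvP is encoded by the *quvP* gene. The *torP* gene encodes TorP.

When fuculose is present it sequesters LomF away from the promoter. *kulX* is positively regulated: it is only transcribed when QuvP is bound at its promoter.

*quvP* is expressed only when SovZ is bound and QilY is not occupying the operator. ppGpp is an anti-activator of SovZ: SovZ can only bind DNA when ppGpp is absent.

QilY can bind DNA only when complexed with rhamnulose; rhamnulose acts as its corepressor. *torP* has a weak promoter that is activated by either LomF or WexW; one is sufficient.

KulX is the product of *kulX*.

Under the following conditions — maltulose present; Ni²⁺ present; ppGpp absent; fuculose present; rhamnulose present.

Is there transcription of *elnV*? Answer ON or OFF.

ppGpp is absent, so SovZ is active.
Rhamnulose is present, so QilY is active.
With repressor QilY bound, *quvP* is not transcribed.
So QuvP is not produced.
Required activator QuvP is absent, so *kulX* is not transcribed.
So KulX is not produced.
Fuculose is present, so LomF is inactive.
Maltulose is present, so WexW is active.
Activator WexW is present, so *torP* is transcribed.
So TorP is produced and active.
Ni²⁺ is present, so VelQ is inactive.
No repressor is bound and TorP is active, so *elnV* is transcribed.

ON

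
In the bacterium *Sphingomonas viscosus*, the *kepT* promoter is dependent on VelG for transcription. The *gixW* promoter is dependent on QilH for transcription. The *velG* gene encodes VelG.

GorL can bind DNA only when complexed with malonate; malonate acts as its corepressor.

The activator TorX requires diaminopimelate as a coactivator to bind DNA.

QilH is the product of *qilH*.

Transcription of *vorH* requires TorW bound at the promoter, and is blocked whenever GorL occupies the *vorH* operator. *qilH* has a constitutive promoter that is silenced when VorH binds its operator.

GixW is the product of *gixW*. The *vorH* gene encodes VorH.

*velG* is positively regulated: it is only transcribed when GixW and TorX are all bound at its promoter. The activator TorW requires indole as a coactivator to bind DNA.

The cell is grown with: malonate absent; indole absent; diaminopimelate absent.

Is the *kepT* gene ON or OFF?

Indole is absent, so TorW is inactive.
Malonate is absent, so GorL is inactive.
Required activator TorW is absent, so *vorH* is not transcribed.
So VorH is not produced.
With no repressor bound, *qilH* is transcribed.
So QilH is produced and active.
No repressor is bound and QilH is active, so *gixW* is transcribed.
So GixW is produced and active.
Diaminopimelate is absent, so TorX is inactive.
Required activator TorX is absent, so *velG* is not transcribed.
So VelG is not produced.
Required activator VelG is absent, so *kepT* is not transcribed.

OFF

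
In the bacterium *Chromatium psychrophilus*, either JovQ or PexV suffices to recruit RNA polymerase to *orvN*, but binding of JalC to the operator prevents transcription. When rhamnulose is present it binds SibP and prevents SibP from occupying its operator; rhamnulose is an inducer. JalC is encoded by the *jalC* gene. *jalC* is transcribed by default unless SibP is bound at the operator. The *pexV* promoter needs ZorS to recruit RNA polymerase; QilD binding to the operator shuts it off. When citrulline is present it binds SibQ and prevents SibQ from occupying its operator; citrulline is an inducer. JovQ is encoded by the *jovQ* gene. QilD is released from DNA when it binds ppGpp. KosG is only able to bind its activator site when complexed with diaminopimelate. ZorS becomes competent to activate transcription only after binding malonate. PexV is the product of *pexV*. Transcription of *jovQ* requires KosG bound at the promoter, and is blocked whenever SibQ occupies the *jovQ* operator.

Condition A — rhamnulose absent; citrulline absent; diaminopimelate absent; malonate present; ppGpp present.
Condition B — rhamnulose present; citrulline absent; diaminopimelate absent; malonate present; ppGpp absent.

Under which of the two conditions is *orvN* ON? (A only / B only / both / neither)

A only

Condition A:
Rhamnulose is absent, so SibP is active.
With repressor SibP bound, *jalC* is not transcribed.
So JalC is not produced.
Citrulline is absent, so SibQ is active.
Diaminopimelate is absent, so KosG is inactive.
With repressor SibQ bound, *jovQ* is not transcribed.
So JovQ is not produced.
Malonate is present, so ZorS is active.
ppGpp is present, so QilD is inactive.
No repressor is bound and ZorS is active, so *pexV* is transcribed.
So PexV is produced and active.
Activator PexV is present, so *orvN* is transcribed.
→ *orvN* is ON in A.
Condition B:
Rhamnulose is present, so SibP is inactive.
With no repressor bound, *jalC* is transcribed.
So JalC is produced and active.
Citrulline is absent, so SibQ is active.
Diaminopimelate is absent, so KosG is inactive.
With repressor SibQ bound, *jovQ* is not transcribed.
So JovQ is not produced.
Malonate is present, so ZorS is active.
ppGpp is absent, so QilD is active.
With repressor QilD bound, *pexV* is not transcribed.
So PexV is not produced.
With repressor JalC bound, *orvN* is not transcribed.
→ *orvN* is OFF in B.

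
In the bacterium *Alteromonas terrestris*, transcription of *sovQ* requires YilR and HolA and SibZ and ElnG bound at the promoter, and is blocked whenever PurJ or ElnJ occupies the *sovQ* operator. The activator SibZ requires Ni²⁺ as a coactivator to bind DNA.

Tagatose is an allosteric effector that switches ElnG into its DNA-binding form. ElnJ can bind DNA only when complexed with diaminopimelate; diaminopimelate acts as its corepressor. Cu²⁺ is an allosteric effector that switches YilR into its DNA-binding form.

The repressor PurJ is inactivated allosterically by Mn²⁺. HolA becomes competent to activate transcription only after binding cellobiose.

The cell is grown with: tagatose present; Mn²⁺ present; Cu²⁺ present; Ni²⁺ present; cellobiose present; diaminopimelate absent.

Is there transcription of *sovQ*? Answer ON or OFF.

Mn²⁺ is present, so PurJ is inactive.
Cu²⁺ is present, so YilR is active.
Diaminopimelate is absent, so ElnJ is inactive.
Cellobiose is present, so HolA is active.
Ni²⁺ is present, so SibZ is active.
Tagatose is present, so ElnG is active.
No repressor is bound and YilR and HolA and SibZ and ElnG are active, so *sovQ* is transcribed.

ON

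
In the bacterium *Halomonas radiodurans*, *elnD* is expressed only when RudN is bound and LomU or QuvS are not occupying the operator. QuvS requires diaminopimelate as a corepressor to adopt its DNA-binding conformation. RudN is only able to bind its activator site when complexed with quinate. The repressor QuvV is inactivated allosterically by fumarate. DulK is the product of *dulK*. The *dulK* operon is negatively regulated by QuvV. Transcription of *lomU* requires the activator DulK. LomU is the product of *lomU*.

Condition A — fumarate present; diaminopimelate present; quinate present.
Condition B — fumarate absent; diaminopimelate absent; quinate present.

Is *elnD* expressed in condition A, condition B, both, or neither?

Condition A:
Fumarate is present, so QuvV is inactive.
With no repressor bound, *dulK* is transcribed.
So DulK is produced and active.
No repressor is bound and DulK is active, so *lomU* is transcribed.
So LomU is produced and active.
Diaminopimelate is present, so QuvS is active.
Quinate is present, so RudN is active.
With repressor LomU bound, *elnD* is not transcribed.
→ *elnD* is OFF in A.
Condition B:
Fumarate is absent, so QuvV is active.
With repressor QuvV bound, *dulK* is not transcribed.
So DulK is not produced.
Required activator DulK is absent, so *lomU* is not transcribed.
So LomU is not produced.
Diaminopimelate is absent, so QuvS is inactive.
Quinate is present, so RudN is active.
No repressor is bound and RudN is active, so *elnD* is transcribed.
→ *elnD* is ON in B.

B only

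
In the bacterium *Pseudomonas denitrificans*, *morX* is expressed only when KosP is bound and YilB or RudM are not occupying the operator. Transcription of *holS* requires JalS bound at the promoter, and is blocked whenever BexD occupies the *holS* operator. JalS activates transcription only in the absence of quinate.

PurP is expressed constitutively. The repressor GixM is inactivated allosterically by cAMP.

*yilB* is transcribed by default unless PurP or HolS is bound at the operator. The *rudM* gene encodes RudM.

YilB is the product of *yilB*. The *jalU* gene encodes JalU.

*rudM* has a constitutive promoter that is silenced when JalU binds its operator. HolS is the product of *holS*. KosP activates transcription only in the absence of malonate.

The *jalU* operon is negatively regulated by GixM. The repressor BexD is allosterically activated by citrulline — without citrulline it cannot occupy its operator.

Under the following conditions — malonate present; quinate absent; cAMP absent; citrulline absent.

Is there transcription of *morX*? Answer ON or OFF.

OFF

PurP is produced constitutively and is active.
Quinate is absent, so JalS is active.
Citrulline is absent, so BexD is inactive.
No repressor is bound and JalS is active, so *holS* is transcribed.
So HolS is produced and active.
With repressor PurP bound, *yilB* is not transcribed.
So YilB is not produced.
cAMP is absent, so GixM is active.
With repressor GixM bound, *jalU* is not transcribed.
So JalU is not produced.
With no repressor bound, *rudM* is transcribed.
So RudM is produced and active.
Malonate is present, so KosP is inactive.
With repressor RudM bound, *morX* is not transcribed.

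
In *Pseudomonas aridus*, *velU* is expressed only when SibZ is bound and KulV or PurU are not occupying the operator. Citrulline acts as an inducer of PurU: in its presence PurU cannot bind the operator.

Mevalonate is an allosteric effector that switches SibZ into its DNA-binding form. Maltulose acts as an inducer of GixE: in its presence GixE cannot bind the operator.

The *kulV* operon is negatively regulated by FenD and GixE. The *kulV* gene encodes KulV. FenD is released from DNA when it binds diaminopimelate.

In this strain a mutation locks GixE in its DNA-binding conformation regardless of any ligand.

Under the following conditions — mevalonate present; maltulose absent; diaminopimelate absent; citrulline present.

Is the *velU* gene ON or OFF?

Mevalonate is present, so SibZ is active.
Diaminopimelate is absent, so FenD is active.
GixE is constitutively active in this strain.
With repressor FenD bound, *kulV* is not transcribed.
So KulV is not produced.
Citrulline is present, so PurU is inactive.
No repressor is bound and SibZ is active, so *velU* is transcribed.

ON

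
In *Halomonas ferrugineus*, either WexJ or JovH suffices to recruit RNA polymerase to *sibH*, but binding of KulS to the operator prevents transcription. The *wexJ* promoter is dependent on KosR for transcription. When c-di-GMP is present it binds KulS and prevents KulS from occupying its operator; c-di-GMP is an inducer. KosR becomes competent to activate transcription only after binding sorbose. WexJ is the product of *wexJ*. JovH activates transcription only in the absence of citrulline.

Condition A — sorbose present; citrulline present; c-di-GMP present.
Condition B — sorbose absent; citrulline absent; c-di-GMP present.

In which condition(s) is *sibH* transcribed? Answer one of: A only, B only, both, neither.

Condition A:
Sorbose is present, so KosR is active.
No repressor is bound and KosR is active, so *wexJ* is transcribed.
So WexJ is produced and active.
Citrulline is present, so JovH is inactive.
c-di-GMP is present, so KulS is inactive.
Activator WexJ is present, so *sibH* is transcribed.
→ *sibH* is ON in A.
Condition B:
Sorbose is absent, so KosR is inactive.
Required activator KosR is absent, so *wexJ* is not transcribed.
So WexJ is not produced.
Citrulline is absent, so JovH is active.
c-di-GMP is present, so KulS is inactive.
Activator JovH is present, so *sibH* is transcribed.
→ *sibH* is ON in B.

both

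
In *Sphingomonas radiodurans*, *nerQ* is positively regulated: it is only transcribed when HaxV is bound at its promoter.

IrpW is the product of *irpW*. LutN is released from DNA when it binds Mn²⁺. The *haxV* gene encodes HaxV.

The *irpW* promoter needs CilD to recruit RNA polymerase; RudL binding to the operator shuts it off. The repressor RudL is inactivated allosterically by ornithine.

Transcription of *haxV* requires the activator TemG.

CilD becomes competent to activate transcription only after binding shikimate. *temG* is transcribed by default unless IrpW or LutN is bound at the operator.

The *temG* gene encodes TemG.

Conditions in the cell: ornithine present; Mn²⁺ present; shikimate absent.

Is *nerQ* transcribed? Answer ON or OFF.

Shikimate is absent, so CilD is inactive.
Ornithine is present, so RudL is inactive.
Required activator CilD is absent, so *irpW* is not transcribed.
So IrpW is not produced.
Mn²⁺ is present, so LutN is inactive.
With no repressor bound, *temG* is transcribed.
So TemG is produced and active.
No repressor is bound and TemG is active, so *haxV* is transcribed.
So HaxV is produced and active.
No repressor is bound and HaxV is active, so *nerQ* is transcribed.

ON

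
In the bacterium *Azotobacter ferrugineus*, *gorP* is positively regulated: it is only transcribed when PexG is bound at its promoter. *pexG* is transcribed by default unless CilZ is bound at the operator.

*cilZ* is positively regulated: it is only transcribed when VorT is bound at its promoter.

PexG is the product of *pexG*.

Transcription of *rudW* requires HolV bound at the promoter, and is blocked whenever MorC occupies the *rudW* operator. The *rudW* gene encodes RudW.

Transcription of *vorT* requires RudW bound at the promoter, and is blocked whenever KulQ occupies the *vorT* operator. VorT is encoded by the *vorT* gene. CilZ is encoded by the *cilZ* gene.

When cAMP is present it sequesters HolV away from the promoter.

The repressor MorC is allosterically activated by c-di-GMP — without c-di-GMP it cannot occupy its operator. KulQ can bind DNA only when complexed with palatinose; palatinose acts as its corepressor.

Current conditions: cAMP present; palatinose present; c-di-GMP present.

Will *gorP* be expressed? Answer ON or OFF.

c-di-GMP is present, so MorC is active.
cAMP is present, so HolV is inactive.
With repressor MorC bound, *rudW* is not transcribed.
So RudW is not produced.
Palatinose is present, so KulQ is active.
With repressor KulQ bound, *vorT* is not transcribed.
So VorT is not produced.
Required activator VorT is absent, so *cilZ* is not transcribed.
So CilZ is not produced.
With no repressor bound, *pexG* is transcribed.
So PexG is produced and active.
No repressor is bound and PexG is active, so *gorP* is transcribed.

ON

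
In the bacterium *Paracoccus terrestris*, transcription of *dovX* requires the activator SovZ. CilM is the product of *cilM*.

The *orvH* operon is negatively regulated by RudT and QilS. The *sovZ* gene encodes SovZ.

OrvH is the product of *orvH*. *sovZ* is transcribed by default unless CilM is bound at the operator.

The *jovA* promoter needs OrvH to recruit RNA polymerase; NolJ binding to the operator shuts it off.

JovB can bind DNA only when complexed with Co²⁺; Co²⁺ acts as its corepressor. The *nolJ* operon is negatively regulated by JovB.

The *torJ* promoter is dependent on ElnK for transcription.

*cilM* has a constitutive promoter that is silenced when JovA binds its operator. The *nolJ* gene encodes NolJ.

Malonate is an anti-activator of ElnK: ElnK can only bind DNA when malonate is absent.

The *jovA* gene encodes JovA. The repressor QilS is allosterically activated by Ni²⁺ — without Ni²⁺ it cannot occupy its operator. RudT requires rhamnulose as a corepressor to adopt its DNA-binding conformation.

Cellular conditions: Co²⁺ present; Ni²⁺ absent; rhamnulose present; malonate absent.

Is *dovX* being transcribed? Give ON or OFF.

Co²⁺ is present, so JovB is active.
With repressor JovB bound, *nolJ* is not transcribed.
So NolJ is not produced.
Rhamnulose is present, so RudT is active.
Ni²⁺ is absent, so QilS is inactive.
With repressor RudT bound, *orvH* is not transcribed.
So OrvH is not produced.
Required activator OrvH is absent, so *jovA* is not transcribed.
So JovA is not produced.
With no repressor bound, *cilM* is transcribed.
So CilM is produced and active.
With repressor CilM bound, *sovZ* is not transcribed.
So SovZ is not produced.
Required activator SovZ is absent, so *dovX* is not transcribed.

OFF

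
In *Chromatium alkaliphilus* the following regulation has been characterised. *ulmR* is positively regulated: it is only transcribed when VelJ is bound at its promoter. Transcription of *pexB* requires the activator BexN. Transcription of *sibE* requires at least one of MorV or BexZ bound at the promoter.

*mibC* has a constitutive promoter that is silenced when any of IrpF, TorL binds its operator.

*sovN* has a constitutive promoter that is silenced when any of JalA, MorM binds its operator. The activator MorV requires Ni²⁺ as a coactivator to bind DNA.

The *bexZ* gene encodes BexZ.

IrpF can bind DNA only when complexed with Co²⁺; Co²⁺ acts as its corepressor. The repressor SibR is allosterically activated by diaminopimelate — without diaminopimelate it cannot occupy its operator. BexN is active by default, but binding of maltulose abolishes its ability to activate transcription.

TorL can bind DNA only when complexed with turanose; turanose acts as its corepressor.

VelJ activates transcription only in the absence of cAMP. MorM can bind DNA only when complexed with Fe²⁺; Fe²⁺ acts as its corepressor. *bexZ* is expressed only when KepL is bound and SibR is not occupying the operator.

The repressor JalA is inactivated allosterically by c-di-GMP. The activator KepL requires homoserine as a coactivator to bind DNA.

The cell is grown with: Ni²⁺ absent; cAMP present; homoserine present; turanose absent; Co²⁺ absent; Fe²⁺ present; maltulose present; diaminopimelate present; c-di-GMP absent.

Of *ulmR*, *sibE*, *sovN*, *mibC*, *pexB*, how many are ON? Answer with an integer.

1

cAMP is present, so VelJ is inactive.
Required activator VelJ is absent, so *ulmR* is not transcribed.
→ *ulmR* is OFF.
Ni²⁺ is absent, so MorV is inactive.
Homoserine is present, so KepL is active.
Diaminopimelate is present, so SibR is active.
With repressor SibR bound, *bexZ* is not transcribed.
So BexZ is not produced.
No activator is available at the *sibE* promoter, so *sibE* is not transcribed.
→ *sibE* is OFF.
c-di-GMP is absent, so JalA is active.
Fe²⁺ is present, so MorM is active.
With repressor JalA bound, *sovN* is not transcribed.
→ *sovN* is OFF.
Co²⁺ is absent, so IrpF is inactive.
Turanose is absent, so TorL is inactive.
With no repressor bound, *mibC* is transcribed.
→ *mibC* is ON.
Maltulose is present, so BexN is inactive.
Required activator BexN is absent, so *pexB* is not transcribed.
→ *pexB* is OFF.
1 of the 5 genes is transcribed.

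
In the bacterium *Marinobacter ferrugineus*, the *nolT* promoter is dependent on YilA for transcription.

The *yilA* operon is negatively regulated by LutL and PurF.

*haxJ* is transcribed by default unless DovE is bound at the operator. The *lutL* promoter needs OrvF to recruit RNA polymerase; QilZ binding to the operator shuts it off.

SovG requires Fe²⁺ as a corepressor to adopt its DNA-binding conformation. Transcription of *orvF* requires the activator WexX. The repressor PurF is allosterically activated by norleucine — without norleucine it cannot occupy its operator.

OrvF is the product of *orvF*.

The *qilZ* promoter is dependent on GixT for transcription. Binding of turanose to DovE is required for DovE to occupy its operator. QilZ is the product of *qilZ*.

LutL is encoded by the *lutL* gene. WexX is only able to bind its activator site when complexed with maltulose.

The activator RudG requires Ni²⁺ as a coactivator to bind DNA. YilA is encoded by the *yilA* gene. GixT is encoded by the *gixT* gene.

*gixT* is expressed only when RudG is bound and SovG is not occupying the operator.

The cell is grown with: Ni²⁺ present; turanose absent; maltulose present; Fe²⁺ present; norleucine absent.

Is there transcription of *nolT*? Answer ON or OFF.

OFF

Fe²⁺ is present, so SovG is active.
Ni²⁺ is present, so RudG is active.
With repressor SovG bound, *gixT* is not transcribed.
So GixT is not produced.
Required activator GixT is absent, so *qilZ* is not transcribed.
So QilZ is not produced.
Maltulose is present, so WexX is active.
No repressor is bound and WexX is active, so *orvF* is transcribed.
So OrvF is produced and active.
No repressor is bound and OrvF is active, so *lutL* is transcribed.
So LutL is produced and active.
Norleucine is absent, so PurF is inactive.
With repressor LutL bound, *yilA* is not transcribed.
So YilA is not produced.
Required activator YilA is absent, so *nolT* is not transcribed.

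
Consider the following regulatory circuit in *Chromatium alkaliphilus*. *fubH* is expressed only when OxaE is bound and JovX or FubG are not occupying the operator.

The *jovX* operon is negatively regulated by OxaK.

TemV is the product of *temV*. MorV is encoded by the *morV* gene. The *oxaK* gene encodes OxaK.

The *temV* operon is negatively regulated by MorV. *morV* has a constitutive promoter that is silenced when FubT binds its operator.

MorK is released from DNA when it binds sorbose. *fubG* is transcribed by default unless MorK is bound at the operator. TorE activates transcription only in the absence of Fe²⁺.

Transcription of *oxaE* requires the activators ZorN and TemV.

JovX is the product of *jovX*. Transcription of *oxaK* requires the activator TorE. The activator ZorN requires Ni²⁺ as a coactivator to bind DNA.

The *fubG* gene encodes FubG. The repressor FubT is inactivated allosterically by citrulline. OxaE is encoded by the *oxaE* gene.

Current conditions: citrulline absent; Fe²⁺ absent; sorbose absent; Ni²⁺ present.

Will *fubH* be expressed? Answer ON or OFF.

Fe²⁺ is absent, so TorE is active.
No repressor is bound and TorE is active, so *oxaK* is transcribed.
So OxaK is produced and active.
With repressor OxaK bound, *jovX* is not transcribed.
So JovX is not produced.
Sorbose is absent, so MorK is active.
With repressor MorK bound, *fubG* is not transcribed.
So FubG is not produced.
Ni²⁺ is present, so ZorN is active.
Citrulline is absent, so FubT is active.
With repressor FubT bound, *morV* is not transcribed.
So MorV is not produced.
With no repressor bound, *temV* is transcribed.
So TemV is produced and active.
No repressor is bound and ZorN and TemV are active, so *oxaE* is transcribed.
So OxaE is produced and active.
No repressor is bound and OxaE is active, so *fubH* is transcribed.

ON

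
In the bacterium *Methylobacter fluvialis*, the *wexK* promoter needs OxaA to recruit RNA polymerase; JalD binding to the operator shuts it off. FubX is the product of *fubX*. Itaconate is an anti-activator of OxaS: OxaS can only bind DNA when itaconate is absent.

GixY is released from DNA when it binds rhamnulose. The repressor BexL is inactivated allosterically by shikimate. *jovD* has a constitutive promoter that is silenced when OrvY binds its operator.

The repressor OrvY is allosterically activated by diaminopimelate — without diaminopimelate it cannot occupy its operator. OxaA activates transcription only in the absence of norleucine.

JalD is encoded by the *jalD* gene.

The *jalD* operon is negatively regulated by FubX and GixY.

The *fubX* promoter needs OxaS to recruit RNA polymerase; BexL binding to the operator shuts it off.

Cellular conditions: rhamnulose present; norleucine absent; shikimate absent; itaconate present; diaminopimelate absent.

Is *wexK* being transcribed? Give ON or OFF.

Shikimate is absent, so BexL is active.
Itaconate is present, so OxaS is inactive.
With repressor BexL bound, *fubX* is not transcribed.
So FubX is not produced.
Rhamnulose is present, so GixY is inactive.
With no repressor bound, *jalD* is transcribed.
So JalD is produced and active.
Norleucine is absent, so OxaA is active.
With repressor JalD bound, *wexK* is not transcribed.

OFF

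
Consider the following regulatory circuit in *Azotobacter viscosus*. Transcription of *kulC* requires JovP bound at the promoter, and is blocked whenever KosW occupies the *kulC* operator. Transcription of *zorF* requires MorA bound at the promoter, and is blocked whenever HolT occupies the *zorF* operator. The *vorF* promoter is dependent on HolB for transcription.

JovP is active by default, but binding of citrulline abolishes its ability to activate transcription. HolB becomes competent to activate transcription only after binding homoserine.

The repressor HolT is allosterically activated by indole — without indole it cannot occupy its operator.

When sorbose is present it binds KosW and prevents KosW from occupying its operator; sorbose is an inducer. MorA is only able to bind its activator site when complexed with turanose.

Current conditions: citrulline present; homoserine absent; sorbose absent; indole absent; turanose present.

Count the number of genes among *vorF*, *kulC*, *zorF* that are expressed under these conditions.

1

Homoserine is absent, so HolB is inactive.
Required activator HolB is absent, so *vorF* is not transcribed.
→ *vorF* is OFF.
Sorbose is absent, so KosW is active.
Citrulline is present, so JovP is inactive.
With repressor KosW bound, *kulC* is not transcribed.
→ *kulC* is OFF.
Indole is absent, so HolT is inactive.
Turanose is present, so MorA is active.
No repressor is bound and MorA is active, so *zorF* is transcribed.
→ *zorF* is ON.
1 of the 3 genes is transcribed.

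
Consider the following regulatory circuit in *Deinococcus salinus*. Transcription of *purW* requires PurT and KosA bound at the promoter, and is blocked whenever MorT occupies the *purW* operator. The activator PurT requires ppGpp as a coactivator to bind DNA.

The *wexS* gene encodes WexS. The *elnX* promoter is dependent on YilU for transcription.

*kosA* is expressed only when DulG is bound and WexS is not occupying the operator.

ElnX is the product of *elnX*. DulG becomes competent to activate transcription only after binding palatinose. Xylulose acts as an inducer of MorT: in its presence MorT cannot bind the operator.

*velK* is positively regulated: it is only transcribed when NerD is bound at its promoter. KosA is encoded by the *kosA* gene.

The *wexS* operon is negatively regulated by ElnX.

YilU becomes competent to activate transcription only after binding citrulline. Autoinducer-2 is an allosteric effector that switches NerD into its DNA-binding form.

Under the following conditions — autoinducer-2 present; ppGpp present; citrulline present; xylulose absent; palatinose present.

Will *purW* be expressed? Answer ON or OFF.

ppGpp is present, so PurT is active.
Citrulline is present, so YilU is active.
No repressor is bound and YilU is active, so *elnX* is transcribed.
So ElnX is produced and active.
With repressor ElnX bound, *wexS* is not transcribed.
So WexS is not produced.
Palatinose is present, so DulG is active.
No repressor is bound and DulG is active, so *kosA* is transcribed.
So KosA is produced and active.
Xylulose is absent, so MorT is active.
With repressor MorT bound, *purW* is not transcribed.

OFF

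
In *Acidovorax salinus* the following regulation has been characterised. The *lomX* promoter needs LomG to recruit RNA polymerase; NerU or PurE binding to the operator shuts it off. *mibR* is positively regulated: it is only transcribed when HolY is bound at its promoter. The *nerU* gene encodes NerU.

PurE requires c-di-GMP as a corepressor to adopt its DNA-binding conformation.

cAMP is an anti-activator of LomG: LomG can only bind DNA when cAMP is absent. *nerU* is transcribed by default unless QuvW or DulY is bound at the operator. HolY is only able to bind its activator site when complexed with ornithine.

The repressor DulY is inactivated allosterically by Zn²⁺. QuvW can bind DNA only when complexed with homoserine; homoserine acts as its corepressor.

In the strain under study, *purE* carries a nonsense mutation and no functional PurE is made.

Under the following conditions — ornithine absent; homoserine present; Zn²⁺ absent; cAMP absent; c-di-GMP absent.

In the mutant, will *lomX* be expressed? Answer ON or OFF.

Homoserine is present, so QuvW is active.
Zn²⁺ is absent, so DulY is active.
With repressor QuvW bound, *nerU* is not transcribed.
So NerU is not produced.
PurE is non-functional in this strain, so it has no effect.
cAMP is absent, so LomG is active.
No repressor is bound and LomG is active, so *lomX* is transcribed.

ON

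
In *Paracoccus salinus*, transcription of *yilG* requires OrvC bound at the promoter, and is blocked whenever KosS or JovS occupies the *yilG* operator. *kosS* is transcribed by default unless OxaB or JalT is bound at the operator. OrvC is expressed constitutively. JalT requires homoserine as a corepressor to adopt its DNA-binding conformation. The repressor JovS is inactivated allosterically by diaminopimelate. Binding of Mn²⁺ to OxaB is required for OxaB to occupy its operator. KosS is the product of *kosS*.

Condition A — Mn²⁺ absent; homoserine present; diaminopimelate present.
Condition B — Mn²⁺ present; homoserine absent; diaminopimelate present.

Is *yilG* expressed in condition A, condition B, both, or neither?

Condition A:
Mn²⁺ is absent, so OxaB is inactive.
Homoserine is present, so JalT is active.
With repressor JalT bound, *kosS* is not transcribed.
So KosS is not produced.
OrvC is produced constitutively and is active.
Diaminopimelate is present, so JovS is inactive.
No repressor is bound and OrvC is active, so *yilG* is transcribed.
→ *yilG* is ON in A.
Condition B:
Mn²⁺ is present, so OxaB is active.
Homoserine is absent, so JalT is inactive.
With repressor OxaB bound, *kosS* is not transcribed.
So KosS is not produced.
OrvC is produced constitutively and is active.
Diaminopimelate is present, so JovS is inactive.
No repressor is bound and OrvC is active, so *yilG* is transcribed.
→ *yilG* is ON in B.

both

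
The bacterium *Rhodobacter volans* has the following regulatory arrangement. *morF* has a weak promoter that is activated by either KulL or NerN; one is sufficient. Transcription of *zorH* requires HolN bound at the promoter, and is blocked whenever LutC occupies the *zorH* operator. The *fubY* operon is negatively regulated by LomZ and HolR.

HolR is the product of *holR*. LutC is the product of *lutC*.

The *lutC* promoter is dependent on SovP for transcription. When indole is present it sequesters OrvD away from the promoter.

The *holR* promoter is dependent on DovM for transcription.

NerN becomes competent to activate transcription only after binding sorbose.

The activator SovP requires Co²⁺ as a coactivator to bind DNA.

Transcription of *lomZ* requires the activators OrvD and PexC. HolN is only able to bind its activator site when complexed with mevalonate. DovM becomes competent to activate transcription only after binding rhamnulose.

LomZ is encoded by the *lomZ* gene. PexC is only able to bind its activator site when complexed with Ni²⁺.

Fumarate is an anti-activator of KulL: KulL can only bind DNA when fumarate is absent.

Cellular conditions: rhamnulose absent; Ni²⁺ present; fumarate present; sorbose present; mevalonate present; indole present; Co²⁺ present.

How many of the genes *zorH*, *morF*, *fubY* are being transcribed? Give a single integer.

2

Mevalonate is present, so HolN is active.
Co²⁺ is present, so SovP is active.
No repressor is bound and SovP is active, so *lutC* is transcribed.
So LutC is produced and active.
With repressor LutC bound, *zorH* is not transcribed.
→ *zorH* is OFF.
Fumarate is present, so KulL is inactive.
Sorbose is present, so NerN is active.
Activator NerN is present, so *morF* is transcribed.
→ *morF* is ON.
Indole is present, so OrvD is inactive.
Ni²⁺ is present, so PexC is active.
Required activator OrvD is absent, so *lomZ* is not transcribed.
So LomZ is not produced.
Rhamnulose is absent, so DovM is inactive.
Required activator DovM is absent, so *holR* is not transcribed.
So HolR is not produced.
With no repressor bound, *fubY* is transcribed.
→ *fubY* is ON.
2 of the 3 genes are transcribed.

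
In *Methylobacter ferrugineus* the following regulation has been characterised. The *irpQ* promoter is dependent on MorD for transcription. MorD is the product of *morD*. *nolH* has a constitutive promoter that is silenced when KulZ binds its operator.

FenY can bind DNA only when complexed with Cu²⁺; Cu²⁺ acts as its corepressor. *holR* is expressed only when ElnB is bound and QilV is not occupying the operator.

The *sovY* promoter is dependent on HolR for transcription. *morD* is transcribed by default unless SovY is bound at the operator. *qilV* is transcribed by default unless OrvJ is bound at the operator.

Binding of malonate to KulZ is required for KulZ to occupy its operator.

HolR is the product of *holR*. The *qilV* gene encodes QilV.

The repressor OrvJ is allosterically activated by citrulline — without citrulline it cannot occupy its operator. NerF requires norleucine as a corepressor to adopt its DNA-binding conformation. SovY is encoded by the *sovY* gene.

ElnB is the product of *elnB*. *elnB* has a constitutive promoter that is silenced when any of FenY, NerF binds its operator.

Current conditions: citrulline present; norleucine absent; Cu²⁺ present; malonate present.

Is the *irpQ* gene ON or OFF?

ON

Citrulline is present, so OrvJ is active.
With repressor OrvJ bound, *qilV* is not transcribed.
So QilV is not produced.
Cu²⁺ is present, so FenY is active.
Norleucine is absent, so NerF is inactive.
With repressor FenY bound, *elnB* is not transcribed.
So ElnB is not produced.
Required activator ElnB is absent, so *holR* is not transcribed.
So HolR is not produced.
Required activator HolR is absent, so *sovY* is not transcribed.
So SovY is not produced.
With no repressor bound, *morD* is transcribed.
So MorD is produced and active.
No repressor is bound and MorD is active, so *irpQ* is transcribed.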